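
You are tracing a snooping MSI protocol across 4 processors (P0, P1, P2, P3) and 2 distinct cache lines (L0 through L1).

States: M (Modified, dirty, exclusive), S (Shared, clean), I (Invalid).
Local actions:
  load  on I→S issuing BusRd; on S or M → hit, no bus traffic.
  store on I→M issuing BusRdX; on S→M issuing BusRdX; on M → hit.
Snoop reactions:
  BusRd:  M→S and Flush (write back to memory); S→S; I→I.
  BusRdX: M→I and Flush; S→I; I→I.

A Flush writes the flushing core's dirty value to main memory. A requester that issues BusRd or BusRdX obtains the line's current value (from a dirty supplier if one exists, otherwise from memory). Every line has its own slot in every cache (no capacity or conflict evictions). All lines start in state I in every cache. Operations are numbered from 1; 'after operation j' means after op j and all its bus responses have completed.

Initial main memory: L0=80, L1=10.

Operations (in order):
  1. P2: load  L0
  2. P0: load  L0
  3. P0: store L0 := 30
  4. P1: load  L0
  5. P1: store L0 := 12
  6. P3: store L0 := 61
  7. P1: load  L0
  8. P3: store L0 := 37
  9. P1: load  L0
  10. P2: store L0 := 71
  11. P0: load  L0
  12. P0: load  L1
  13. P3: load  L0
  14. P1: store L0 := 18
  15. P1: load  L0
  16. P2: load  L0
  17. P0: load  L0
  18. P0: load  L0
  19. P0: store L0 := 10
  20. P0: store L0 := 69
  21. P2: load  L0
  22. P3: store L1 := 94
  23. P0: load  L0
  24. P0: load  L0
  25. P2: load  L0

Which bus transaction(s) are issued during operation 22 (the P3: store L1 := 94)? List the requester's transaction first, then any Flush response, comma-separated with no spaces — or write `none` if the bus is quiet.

  op1 P2: load  L0 → I/I/S/I on L0; bus BusRd; mem=80
  op2 P0: load  L0 → S/I/S/I on L0; bus BusRd; mem=80
  op3 P0: store L0 := 30 → M/I/I/I on L0; bus BusRdX; mem=80
  op4 P1: load  L0 → S/S/I/I on L0; bus BusRd Flush; mem=30
  op5 P1: store L0 := 12 → I/M/I/I on L0; bus BusRdX; mem=30
  op6 P3: store L0 := 61 → I/I/I/M on L0; bus BusRdX Flush; mem=12
  op7 P1: load  L0 → I/S/I/S on L0; bus BusRd Flush; mem=61
  op8 P3: store L0 := 37 → I/I/I/M on L0; bus BusRdX; mem=61
  op9 P1: load  L0 → I/S/I/S on L0; bus BusRd Flush; mem=37
  op10 P2: store L0 := 71 → I/I/M/I on L0; bus BusRdX; mem=37
  op11 P0: load  L0 → S/I/S/I on L0; bus BusRd Flush; mem=71
  op12 P0: load  L1 → S/I/I/I on L1; bus BusRd; mem=10
  op13 P3: load  L0 → S/I/S/S on L0; bus BusRd; mem=71
  op14 P1: store L0 := 18 → I/M/I/I on L0; bus BusRdX; mem=71
  op15 P1: load  L0 → I/M/I/I on L0; bus (none); mem=71
  op16 P2: load  L0 → I/S/S/I on L0; bus BusRd Flush; mem=18
  op17 P0: load  L0 → S/S/S/I on L0; bus BusRd; mem=18
  op18 P0: load  L0 → S/S/S/I on L0; bus (none); mem=18
  op19 P0: store L0 := 10 → M/I/I/I on L0; bus BusRdX; mem=18
  op20 P0: store L0 := 69 → M/I/I/I on L0; bus (none); mem=18
  op21 P2: load  L0 → S/I/S/I on L0; bus BusRd Flush; mem=69
  op22 P3: store L1 := 94 → I/I/I/M on L1; bus BusRdX; mem=10
  op23 P0: load  L0 → S/I/S/I on L0; bus (none); mem=69
  op24 P0: load  L0 → S/I/S/I on L0; bus (none); mem=69
  op25 P2: load  L0 → S/I/S/I on L0; bus (none); mem=69

bus = BusRdX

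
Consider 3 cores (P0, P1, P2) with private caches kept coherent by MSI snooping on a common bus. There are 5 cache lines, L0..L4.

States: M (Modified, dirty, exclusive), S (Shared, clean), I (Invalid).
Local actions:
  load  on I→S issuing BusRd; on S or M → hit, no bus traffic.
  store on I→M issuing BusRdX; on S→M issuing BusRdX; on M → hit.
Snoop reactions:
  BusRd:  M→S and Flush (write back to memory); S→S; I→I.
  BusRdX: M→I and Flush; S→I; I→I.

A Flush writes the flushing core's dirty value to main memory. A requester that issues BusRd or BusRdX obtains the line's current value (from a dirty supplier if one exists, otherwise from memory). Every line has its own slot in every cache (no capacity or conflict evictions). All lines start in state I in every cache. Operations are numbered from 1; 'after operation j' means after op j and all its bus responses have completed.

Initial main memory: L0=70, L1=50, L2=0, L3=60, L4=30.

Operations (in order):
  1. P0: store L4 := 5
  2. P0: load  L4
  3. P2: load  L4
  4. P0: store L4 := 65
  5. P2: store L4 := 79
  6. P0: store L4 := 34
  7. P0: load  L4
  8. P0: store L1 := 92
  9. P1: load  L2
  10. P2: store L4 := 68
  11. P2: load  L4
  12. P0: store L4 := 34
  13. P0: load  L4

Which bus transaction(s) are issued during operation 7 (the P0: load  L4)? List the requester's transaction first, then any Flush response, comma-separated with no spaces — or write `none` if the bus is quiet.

step 1: P0: store L4 := 5  ⟶  MII  (L4)  txn=BusRdX  M[L4]=30
step 2: P0: load  L4  ⟶  MII  (L4)  txn=∅  M[L4]=30
step 3: P2: load  L4  ⟶  SIS  (L4)  txn=BusRd+Flush  M[L4]=5
step 4: P0: store L4 := 65  ⟶  MII  (L4)  txn=BusRdX  M[L4]=5
step 5: P2: store L4 := 79  ⟶  IIM  (L4)  txn=BusRdX+Flush  M[L4]=65
step 6: P0: store L4 := 34  ⟶  MII  (L4)  txn=BusRdX+Flush  M[L4]=79
step 7: P0: load  L4  ⟶  MII  (L4)  txn=∅  M[L4]=79
step 8: P0: store L1 := 92  ⟶  MII  (L1)  txn=BusRdX  M[L1]=50
step 9: P1: load  L2  ⟶  ISI  (L2)  txn=BusRd  M[L2]=0
step 10: P2: store L4 := 68  ⟶  IIM  (L4)  txn=BusRdX+Flush  M[L4]=34
step 11: P2: load  L4  ⟶  IIM  (L4)  txn=∅  M[L4]=34
step 12: P0: store L4 := 34  ⟶  MII  (L4)  txn=BusRdX+Flush  M[L4]=68
step 13: P0: load  L4  ⟶  MII  (L4)  txn=∅  M[L4]=68

bus = none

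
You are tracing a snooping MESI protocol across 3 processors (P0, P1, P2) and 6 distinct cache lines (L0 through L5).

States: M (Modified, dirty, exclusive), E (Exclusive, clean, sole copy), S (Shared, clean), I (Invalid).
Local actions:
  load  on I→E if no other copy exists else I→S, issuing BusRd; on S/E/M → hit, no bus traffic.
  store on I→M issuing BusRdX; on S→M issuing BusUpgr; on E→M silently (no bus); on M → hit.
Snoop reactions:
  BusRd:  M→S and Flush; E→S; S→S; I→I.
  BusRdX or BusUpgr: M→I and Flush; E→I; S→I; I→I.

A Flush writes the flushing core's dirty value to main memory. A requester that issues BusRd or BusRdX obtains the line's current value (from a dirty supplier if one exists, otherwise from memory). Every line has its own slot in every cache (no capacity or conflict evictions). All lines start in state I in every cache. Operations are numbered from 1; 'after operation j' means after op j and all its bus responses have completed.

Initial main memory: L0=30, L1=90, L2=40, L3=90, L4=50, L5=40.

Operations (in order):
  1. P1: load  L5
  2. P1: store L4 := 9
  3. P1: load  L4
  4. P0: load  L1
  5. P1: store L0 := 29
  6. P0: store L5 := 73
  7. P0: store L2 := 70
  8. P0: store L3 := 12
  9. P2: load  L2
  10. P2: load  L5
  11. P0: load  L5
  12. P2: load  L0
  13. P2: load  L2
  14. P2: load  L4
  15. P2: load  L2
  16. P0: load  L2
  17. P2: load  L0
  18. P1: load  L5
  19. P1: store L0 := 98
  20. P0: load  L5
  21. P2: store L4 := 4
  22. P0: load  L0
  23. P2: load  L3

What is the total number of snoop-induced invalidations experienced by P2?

invalidations = 1

1. P1: load  L5  bus=[BusRd]  L5: P0=I P1=E P2=I  mem[L5]=40
2. P1: store L4 := 9  bus=[BusRdX]  L4: P0=I P1=M P2=I  mem[L4]=50
3. P1: load  L4  bus=[-]  L4: P0=I P1=M P2=I  mem[L4]=50
4. P0: load  L1  bus=[BusRd]  L1: P0=E P1=I P2=I  mem[L1]=90
5. P1: store L0 := 29  bus=[BusRdX]  L0: P0=I P1=M P2=I  mem[L0]=30
6. P0: store L5 := 73  bus=[BusRdX]  L5: P0=M P1=I P2=I  mem[L5]=40
7. P0: store L2 := 70  bus=[BusRdX]  L2: P0=M P1=I P2=I  mem[L2]=40
8. P0: store L3 := 12  bus=[BusRdX]  L3: P0=M P1=I P2=I  mem[L3]=90
9. P2: load  L2  bus=[BusRd,Flush]  L2: P0=S P1=I P2=S  mem[L2]=70
10. P2: load  L5  bus=[BusRd,Flush]  L5: P0=S P1=I P2=S  mem[L5]=73
11. P0: load  L5  bus=[-]  L5: P0=S P1=I P2=S  mem[L5]=73
12. P2: load  L0  bus=[BusRd,Flush]  L0: P0=I P1=S P2=S  mem[L0]=29
13. P2: load  L2  bus=[-]  L2: P0=S P1=I P2=S  mem[L2]=70
14. P2: load  L4  bus=[BusRd,Flush]  L4: P0=I P1=S P2=S  mem[L4]=9
15. P2: load  L2  bus=[-]  L2: P0=S P1=I P2=S  mem[L2]=70
16. P0: load  L2  bus=[-]  L2: P0=S P1=I P2=S  mem[L2]=70
17. P2: load  L0  bus=[-]  L0: P0=I P1=S P2=S  mem[L0]=29
18. P1: load  L5  bus=[BusRd]  L5: P0=S P1=S P2=S  mem[L5]=73
19. P1: store L0 := 98  bus=[BusUpgr]  L0: P0=I P1=M P2=I  mem[L0]=29
20. P0: load  L5  bus=[-]  L5: P0=S P1=S P2=S  mem[L5]=73
21. P2: store L4 := 4  bus=[BusUpgr]  L4: P0=I P1=I P2=M  mem[L4]=9
22. P0: load  L0  bus=[BusRd,Flush]  L0: P0=S P1=S P2=I  mem[L0]=98
23. P2: load  L3  bus=[BusRd,Flush]  L3: P0=S P1=I P2=S  mem[L3]=12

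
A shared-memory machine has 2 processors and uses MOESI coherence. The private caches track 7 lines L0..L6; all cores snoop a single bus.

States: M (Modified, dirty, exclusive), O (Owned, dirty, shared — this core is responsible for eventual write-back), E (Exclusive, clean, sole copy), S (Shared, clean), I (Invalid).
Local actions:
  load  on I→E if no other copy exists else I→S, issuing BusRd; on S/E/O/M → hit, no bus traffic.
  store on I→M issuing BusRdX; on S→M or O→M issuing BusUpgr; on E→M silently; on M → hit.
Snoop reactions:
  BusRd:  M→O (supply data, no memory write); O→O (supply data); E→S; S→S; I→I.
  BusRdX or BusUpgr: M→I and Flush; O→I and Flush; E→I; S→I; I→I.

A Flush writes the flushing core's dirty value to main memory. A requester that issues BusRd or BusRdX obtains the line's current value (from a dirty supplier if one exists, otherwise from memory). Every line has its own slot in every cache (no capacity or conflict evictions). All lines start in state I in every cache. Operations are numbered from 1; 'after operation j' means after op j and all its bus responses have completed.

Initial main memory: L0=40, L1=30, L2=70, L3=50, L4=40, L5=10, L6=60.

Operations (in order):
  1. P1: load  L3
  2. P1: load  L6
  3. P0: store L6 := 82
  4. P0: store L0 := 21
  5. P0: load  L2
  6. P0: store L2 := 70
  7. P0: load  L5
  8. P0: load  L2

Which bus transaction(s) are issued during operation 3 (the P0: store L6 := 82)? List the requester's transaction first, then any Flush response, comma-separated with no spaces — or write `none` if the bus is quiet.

1. P1: load  L3  bus=[BusRd]  L3: P0=I P1=E  mem[L3]=50
2. P1: load  L6  bus=[BusRd]  L6: P0=I P1=E  mem[L6]=60
3. P0: store L6 := 82  bus=[BusRdX]  L6: P0=M P1=I  mem[L6]=60
4. P0: store L0 := 21  bus=[BusRdX]  L0: P0=M P1=I  mem[L0]=40
5. P0: load  L2  bus=[BusRd]  L2: P0=E P1=I  mem[L2]=70
6. P0: store L2 := 70  bus=[-]  L2: P0=M P1=I  mem[L2]=70
7. P0: load  L5  bus=[BusRd]  L5: P0=E P1=I  mem[L5]=10
8. P0: load  L2  bus=[-]  L2: P0=M P1=I  mem[L2]=70

bus = BusRdX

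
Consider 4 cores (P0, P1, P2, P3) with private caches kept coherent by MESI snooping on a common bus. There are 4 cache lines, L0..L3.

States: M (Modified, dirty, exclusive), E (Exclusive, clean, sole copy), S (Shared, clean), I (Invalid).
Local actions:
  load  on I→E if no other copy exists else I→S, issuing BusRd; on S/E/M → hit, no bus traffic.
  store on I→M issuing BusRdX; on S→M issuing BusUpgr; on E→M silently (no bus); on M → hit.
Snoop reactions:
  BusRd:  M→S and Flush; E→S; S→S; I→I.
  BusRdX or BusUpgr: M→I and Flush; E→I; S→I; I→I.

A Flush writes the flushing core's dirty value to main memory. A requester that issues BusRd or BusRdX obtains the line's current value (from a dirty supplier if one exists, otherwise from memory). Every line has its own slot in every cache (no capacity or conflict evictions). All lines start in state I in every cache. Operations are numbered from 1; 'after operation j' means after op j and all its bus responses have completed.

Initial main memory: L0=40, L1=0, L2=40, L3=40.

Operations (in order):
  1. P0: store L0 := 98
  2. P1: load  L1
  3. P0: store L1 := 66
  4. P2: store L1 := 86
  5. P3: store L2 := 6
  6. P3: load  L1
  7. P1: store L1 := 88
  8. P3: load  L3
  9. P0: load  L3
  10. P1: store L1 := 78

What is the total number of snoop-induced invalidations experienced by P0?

[1] P0: store L0 := 98 | P0:M(98), P1:I, P2:I, P3:I | bus: BusRdX
[2] P1: load  L1 | P0:I, P1:E(0), P2:I, P3:I | bus: BusRd
[3] P0: store L1 := 66 | P0:M(66), P1:I, P2:I, P3:I | bus: BusRdX
[4] P2: store L1 := 86 | P0:I, P1:I, P2:M(86), P3:I | bus: BusRdX,Flush
[5] P3: store L2 := 6 | P0:I, P1:I, P2:I, P3:M(6) | bus: BusRdX
[6] P3: load  L1 | P0:I, P1:I, P2:S(86), P3:S(86) | bus: BusRd,Flush
[7] P1: store L1 := 88 | P0:I, P1:M(88), P2:I, P3:I | bus: BusRdX
[8] P3: load  L3 | P0:I, P1:I, P2:I, P3:E(40) | bus: BusRd
[9] P0: load  L3 | P0:S(40), P1:I, P2:I, P3:S(40) | bus: BusRd
[10] P1: store L1 := 78 | P0:I, P1:M(78), P2:I, P3:I | bus: none

invalidations = 1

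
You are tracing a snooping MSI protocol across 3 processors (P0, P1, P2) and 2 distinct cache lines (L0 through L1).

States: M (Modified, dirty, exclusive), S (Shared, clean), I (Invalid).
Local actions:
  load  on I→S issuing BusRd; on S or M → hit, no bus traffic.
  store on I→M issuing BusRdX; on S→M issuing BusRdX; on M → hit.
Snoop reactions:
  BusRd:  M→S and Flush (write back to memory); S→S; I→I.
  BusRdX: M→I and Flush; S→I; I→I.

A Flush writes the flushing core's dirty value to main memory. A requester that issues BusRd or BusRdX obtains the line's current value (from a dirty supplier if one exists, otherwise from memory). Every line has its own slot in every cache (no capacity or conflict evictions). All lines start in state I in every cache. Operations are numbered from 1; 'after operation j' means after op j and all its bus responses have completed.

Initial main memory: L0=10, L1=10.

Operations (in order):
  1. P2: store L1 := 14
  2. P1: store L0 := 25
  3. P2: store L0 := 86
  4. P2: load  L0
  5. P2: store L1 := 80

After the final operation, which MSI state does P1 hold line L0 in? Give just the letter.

[1] P2: store L1 := 14 | P0:I, P1:I, P2:M(14) | bus: BusRdX
[2] P1: store L0 := 25 | P0:I, P1:M(25), P2:I | bus: BusRdX
[3] P2: store L0 := 86 | P0:I, P1:I, P2:M(86) | bus: BusRdX,Flush
[4] P2: load  L0 | P0:I, P1:I, P2:M(86) | bus: none
[5] P2: store L1 := 80 | P0:I, P1:I, P2:M(80) | bus: none

state = I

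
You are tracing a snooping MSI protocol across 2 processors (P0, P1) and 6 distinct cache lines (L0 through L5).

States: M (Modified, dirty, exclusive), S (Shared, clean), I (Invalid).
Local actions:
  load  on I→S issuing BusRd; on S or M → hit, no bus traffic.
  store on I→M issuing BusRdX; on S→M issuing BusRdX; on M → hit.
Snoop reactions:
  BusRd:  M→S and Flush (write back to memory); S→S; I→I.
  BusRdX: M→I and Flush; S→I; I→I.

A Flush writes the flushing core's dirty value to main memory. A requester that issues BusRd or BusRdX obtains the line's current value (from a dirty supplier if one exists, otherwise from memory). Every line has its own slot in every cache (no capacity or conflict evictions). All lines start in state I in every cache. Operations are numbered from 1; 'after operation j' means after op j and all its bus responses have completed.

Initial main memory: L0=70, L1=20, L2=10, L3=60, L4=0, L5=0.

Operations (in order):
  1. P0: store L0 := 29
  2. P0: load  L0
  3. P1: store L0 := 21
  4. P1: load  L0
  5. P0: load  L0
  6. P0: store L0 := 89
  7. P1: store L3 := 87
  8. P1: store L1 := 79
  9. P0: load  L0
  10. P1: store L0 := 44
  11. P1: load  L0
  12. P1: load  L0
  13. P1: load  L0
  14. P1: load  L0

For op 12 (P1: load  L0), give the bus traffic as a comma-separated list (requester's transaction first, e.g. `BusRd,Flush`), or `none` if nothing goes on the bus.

bus = none

  op1 P0: store L0 := 29 → M/I on L0; bus BusRdX; mem=70
  op2 P0: load  L0 → M/I on L0; bus (none); mem=70
  op3 P1: store L0 := 21 → I/M on L0; bus BusRdX Flush; mem=29
  op4 P1: load  L0 → I/M on L0; bus (none); mem=29
  op5 P0: load  L0 → S/S on L0; bus BusRd Flush; mem=21
  op6 P0: store L0 := 89 → M/I on L0; bus BusRdX; mem=21
  op7 P1: store L3 := 87 → I/M on L3; bus BusRdX; mem=60
  op8 P1: store L1 := 79 → I/M on L1; bus BusRdX; mem=20
  op9 P0: load  L0 → M/I on L0; bus (none); mem=21
  op10 P1: store L0 := 44 → I/M on L0; bus BusRdX Flush; mem=89
  op11 P1: load  L0 → I/M on L0; bus (none); mem=89
  op12 P1: load  L0 → I/M on L0; bus (none); mem=89
  op13 P1: load  L0 → I/M on L0; bus (none); mem=89
  op14 P1: load  L0 → I/M on L0; bus (none); mem=89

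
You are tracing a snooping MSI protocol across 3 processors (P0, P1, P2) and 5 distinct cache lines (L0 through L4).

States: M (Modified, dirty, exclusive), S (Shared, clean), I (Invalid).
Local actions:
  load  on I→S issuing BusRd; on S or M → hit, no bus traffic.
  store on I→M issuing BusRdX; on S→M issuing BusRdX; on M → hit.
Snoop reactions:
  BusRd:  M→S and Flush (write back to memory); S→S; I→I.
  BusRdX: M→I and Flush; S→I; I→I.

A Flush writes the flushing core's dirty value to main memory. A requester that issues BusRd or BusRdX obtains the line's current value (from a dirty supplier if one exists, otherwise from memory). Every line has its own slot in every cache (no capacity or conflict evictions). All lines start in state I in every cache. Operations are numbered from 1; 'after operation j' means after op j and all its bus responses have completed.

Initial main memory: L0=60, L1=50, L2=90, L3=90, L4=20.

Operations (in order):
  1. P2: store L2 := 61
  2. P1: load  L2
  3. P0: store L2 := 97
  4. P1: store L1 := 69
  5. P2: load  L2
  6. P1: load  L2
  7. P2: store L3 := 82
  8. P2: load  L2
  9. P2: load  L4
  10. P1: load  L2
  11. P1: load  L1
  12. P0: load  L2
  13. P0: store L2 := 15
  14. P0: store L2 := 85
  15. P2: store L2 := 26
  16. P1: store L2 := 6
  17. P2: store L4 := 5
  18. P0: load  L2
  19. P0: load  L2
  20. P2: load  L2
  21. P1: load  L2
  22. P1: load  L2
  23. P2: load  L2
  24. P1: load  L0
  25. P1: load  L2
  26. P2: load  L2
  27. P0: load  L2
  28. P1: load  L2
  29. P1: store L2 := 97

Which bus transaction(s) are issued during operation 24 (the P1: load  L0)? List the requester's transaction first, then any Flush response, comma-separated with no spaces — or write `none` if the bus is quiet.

1. P2: store L2 := 61  bus=[BusRdX]  L2: P0=I P1=I P2=M  mem[L2]=90
2. P1: load  L2  bus=[BusRd,Flush]  L2: P0=I P1=S P2=S  mem[L2]=61
3. P0: store L2 := 97  bus=[BusRdX]  L2: P0=M P1=I P2=I  mem[L2]=61
4. P1: store L1 := 69  bus=[BusRdX]  L1: P0=I P1=M P2=I  mem[L1]=50
5. P2: load  L2  bus=[BusRd,Flush]  L2: P0=S P1=I P2=S  mem[L2]=97
6. P1: load  L2  bus=[BusRd]  L2: P0=S P1=S P2=S  mem[L2]=97
7. P2: store L3 := 82  bus=[BusRdX]  L3: P0=I P1=I P2=M  mem[L3]=90
8. P2: load  L2  bus=[-]  L2: P0=S P1=S P2=S  mem[L2]=97
9. P2: load  L4  bus=[BusRd]  L4: P0=I P1=I P2=S  mem[L4]=20
10. P1: load  L2  bus=[-]  L2: P0=S P1=S P2=S  mem[L2]=97
11. P1: load  L1  bus=[-]  L1: P0=I P1=M P2=I  mem[L1]=50
12. P0: load  L2  bus=[-]  L2: P0=S P1=S P2=S  mem[L2]=97
13. P0: store L2 := 15  bus=[BusRdX]  L2: P0=M P1=I P2=I  mem[L2]=97
14. P0: store L2 := 85  bus=[-]  L2: P0=M P1=I P2=I  mem[L2]=97
15. P2: store L2 := 26  bus=[BusRdX,Flush]  L2: P0=I P1=I P2=M  mem[L2]=85
16. P1: store L2 := 6  bus=[BusRdX,Flush]  L2: P0=I P1=M P2=I  mem[L2]=26
17. P2: store L4 := 5  bus=[BusRdX]  L4: P0=I P1=I P2=M  mem[L4]=20
18. P0: load  L2  bus=[BusRd,Flush]  L2: P0=S P1=S P2=I  mem[L2]=6
19. P0: load  L2  bus=[-]  L2: P0=S P1=S P2=I  mem[L2]=6
20. P2: load  L2  bus=[BusRd]  L2: P0=S P1=S P2=S  mem[L2]=6
21. P1: load  L2  bus=[-]  L2: P0=S P1=S P2=S  mem[L2]=6
22. P1: load  L2  bus=[-]  L2: P0=S P1=S P2=S  mem[L2]=6
23. P2: load  L2  bus=[-]  L2: P0=S P1=S P2=S  mem[L2]=6
24. P1: load  L0  bus=[BusRd]  L0: P0=I P1=S P2=I  mem[L0]=60
25. P1: load  L2  bus=[-]  L2: P0=S P1=S P2=S  mem[L2]=6
26. P2: load  L2  bus=[-]  L2: P0=S P1=S P2=S  mem[L2]=6
27. P0: load  L2  bus=[-]  L2: P0=S P1=S P2=S  mem[L2]=6
28. P1: load  L2  bus=[-]  L2: P0=S P1=S P2=S  mem[L2]=6
29. P1: store L2 := 97  bus=[BusRdX]  L2: P0=I P1=M P2=I  mem[L2]=6

bus = BusRd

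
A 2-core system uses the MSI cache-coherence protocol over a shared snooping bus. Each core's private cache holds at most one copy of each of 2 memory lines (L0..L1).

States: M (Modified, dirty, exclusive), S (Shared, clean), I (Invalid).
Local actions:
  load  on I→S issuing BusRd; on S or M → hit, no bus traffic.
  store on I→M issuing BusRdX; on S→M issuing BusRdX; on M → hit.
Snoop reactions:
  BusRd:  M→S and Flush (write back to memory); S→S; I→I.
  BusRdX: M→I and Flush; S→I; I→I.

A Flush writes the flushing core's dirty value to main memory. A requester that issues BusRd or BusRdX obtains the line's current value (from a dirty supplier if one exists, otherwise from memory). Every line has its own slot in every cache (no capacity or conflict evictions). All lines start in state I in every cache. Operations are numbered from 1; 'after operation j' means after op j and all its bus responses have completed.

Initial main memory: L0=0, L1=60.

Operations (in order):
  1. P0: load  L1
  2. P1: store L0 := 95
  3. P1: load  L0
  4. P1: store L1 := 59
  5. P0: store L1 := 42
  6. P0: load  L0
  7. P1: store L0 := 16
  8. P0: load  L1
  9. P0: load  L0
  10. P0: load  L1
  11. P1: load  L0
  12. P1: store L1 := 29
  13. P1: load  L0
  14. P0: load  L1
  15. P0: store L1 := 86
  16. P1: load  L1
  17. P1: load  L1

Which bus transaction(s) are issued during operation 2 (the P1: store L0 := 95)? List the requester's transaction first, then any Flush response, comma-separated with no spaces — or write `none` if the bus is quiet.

step 1: P0: load  L1  ⟶  SI  (L1)  txn=BusRd  M[L1]=60
step 2: P1: store L0 := 95  ⟶  IM  (L0)  txn=BusRdX  M[L0]=0
step 3: P1: load  L0  ⟶  IM  (L0)  txn=∅  M[L0]=0
step 4: P1: store L1 := 59  ⟶  IM  (L1)  txn=BusRdX  M[L1]=60
step 5: P0: store L1 := 42  ⟶  MI  (L1)  txn=BusRdX+Flush  M[L1]=59
step 6: P0: load  L0  ⟶  SS  (L0)  txn=BusRd+Flush  M[L0]=95
step 7: P1: store L0 := 16  ⟶  IM  (L0)  txn=BusRdX  M[L0]=95
step 8: P0: load  L1  ⟶  MI  (L1)  txn=∅  M[L1]=59
step 9: P0: load  L0  ⟶  SS  (L0)  txn=BusRd+Flush  M[L0]=16
step 10: P0: load  L1  ⟶  MI  (L1)  txn=∅  M[L1]=59
step 11: P1: load  L0  ⟶  SS  (L0)  txn=∅  M[L0]=16
step 12: P1: store L1 := 29  ⟶  IM  (L1)  txn=BusRdX+Flush  M[L1]=42
step 13: P1: load  L0  ⟶  SS  (L0)  txn=∅  M[L0]=16
step 14: P0: load  L1  ⟶  SS  (L1)  txn=BusRd+Flush  M[L1]=29
step 15: P0: store L1 := 86  ⟶  MI  (L1)  txn=BusRdX  M[L1]=29
step 16: P1: load  L1  ⟶  SS  (L1)  txn=BusRd+Flush  M[L1]=86
step 17: P1: load  L1  ⟶  SS  (L1)  txn=∅  M[L1]=86

bus = BusRdX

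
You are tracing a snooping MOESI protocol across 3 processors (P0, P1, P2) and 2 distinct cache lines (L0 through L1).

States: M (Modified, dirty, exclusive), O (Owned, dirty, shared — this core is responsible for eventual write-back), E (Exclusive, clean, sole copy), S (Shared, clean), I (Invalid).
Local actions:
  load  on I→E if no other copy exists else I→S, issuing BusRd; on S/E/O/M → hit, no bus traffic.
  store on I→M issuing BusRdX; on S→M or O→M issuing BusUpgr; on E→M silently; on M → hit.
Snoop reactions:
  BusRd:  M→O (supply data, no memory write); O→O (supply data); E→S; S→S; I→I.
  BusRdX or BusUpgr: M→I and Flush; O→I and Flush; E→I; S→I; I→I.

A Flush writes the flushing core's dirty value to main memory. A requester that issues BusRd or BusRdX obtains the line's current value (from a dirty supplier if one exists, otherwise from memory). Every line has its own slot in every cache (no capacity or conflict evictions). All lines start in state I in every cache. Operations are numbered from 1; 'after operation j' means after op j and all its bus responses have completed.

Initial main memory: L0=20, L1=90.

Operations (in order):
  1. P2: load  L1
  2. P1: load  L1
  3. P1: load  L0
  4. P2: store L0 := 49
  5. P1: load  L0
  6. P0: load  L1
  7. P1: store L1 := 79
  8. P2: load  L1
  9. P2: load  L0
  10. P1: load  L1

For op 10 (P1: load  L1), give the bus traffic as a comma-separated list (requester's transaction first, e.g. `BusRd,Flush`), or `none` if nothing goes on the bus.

bus = none

[1] P2: load  L1 | P0:I, P1:I, P2:E(90) | bus: BusRd
[2] P1: load  L1 | P0:I, P1:S(90), P2:S(90) | bus: BusRd
[3] P1: load  L0 | P0:I, P1:E(20), P2:I | bus: BusRd
[4] P2: store L0 := 49 | P0:I, P1:I, P2:M(49) | bus: BusRdX
[5] P1: load  L0 | P0:I, P1:S(49), P2:O(49) | bus: BusRd
[6] P0: load  L1 | P0:S(90), P1:S(90), P2:S(90) | bus: BusRd
[7] P1: store L1 := 79 | P0:I, P1:M(79), P2:I | bus: BusUpgr
[8] P2: load  L1 | P0:I, P1:O(79), P2:S(79) | bus: BusRd
[9] P2: load  L0 | P0:I, P1:S(49), P2:O(49) | bus: none
[10] P1: load  L1 | P0:I, P1:O(79), P2:S(79) | bus: none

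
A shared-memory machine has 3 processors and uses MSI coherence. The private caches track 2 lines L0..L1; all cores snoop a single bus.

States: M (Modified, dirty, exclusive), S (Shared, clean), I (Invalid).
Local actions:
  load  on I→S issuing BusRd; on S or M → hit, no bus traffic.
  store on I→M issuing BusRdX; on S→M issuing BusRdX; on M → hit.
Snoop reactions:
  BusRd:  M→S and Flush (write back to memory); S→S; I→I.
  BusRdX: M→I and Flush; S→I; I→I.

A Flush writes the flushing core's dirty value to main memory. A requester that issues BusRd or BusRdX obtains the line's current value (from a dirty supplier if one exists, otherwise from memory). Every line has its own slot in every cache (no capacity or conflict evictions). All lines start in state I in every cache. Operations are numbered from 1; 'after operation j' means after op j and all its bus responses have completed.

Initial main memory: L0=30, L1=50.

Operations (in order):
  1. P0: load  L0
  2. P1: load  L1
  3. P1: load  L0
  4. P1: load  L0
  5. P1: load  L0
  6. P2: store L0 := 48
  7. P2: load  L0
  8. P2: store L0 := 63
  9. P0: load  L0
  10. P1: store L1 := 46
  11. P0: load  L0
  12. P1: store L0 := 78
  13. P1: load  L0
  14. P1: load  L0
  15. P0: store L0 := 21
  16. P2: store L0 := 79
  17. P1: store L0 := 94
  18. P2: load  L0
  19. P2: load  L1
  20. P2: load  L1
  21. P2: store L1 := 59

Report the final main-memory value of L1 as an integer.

memory[L1] = 46

[1] P0: load  L0 | P0:S(30), P1:I, P2:I | bus: BusRd
[2] P1: load  L1 | P0:I, P1:S(50), P2:I | bus: BusRd
[3] P1: load  L0 | P0:S(30), P1:S(30), P2:I | bus: BusRd
[4] P1: load  L0 | P0:S(30), P1:S(30), P2:I | bus: none
[5] P1: load  L0 | P0:S(30), P1:S(30), P2:I | bus: none
[6] P2: store L0 := 48 | P0:I, P1:I, P2:M(48) | bus: BusRdX
[7] P2: load  L0 | P0:I, P1:I, P2:M(48) | bus: none
[8] P2: store L0 := 63 | P0:I, P1:I, P2:M(63) | bus: none
[9] P0: load  L0 | P0:S(63), P1:I, P2:S(63) | bus: BusRd,Flush
[10] P1: store L1 := 46 | P0:I, P1:M(46), P2:I | bus: BusRdX
[11] P0: load  L0 | P0:S(63), P1:I, P2:S(63) | bus: none
[12] P1: store L0 := 78 | P0:I, P1:M(78), P2:I | bus: BusRdX
[13] P1: load  L0 | P0:I, P1:M(78), P2:I | bus: none
[14] P1: load  L0 | P0:I, P1:M(78), P2:I | bus: none
[15] P0: store L0 := 21 | P0:M(21), P1:I, P2:I | bus: BusRdX,Flush
[16] P2: store L0 := 79 | P0:I, P1:I, P2:M(79) | bus: BusRdX,Flush
[17] P1: store L0 := 94 | P0:I, P1:M(94), P2:I | bus: BusRdX,Flush
[18] P2: load  L0 | P0:I, P1:S(94), P2:S(94) | bus: BusRd,Flush
[19] P2: load  L1 | P0:I, P1:S(46), P2:S(46) | bus: BusRd,Flush
[20] P2: load  L1 | P0:I, P1:S(46), P2:S(46) | bus: none
[21] P2: store L1 := 59 | P0:I, P1:I, P2:M(59) | bus: BusRdX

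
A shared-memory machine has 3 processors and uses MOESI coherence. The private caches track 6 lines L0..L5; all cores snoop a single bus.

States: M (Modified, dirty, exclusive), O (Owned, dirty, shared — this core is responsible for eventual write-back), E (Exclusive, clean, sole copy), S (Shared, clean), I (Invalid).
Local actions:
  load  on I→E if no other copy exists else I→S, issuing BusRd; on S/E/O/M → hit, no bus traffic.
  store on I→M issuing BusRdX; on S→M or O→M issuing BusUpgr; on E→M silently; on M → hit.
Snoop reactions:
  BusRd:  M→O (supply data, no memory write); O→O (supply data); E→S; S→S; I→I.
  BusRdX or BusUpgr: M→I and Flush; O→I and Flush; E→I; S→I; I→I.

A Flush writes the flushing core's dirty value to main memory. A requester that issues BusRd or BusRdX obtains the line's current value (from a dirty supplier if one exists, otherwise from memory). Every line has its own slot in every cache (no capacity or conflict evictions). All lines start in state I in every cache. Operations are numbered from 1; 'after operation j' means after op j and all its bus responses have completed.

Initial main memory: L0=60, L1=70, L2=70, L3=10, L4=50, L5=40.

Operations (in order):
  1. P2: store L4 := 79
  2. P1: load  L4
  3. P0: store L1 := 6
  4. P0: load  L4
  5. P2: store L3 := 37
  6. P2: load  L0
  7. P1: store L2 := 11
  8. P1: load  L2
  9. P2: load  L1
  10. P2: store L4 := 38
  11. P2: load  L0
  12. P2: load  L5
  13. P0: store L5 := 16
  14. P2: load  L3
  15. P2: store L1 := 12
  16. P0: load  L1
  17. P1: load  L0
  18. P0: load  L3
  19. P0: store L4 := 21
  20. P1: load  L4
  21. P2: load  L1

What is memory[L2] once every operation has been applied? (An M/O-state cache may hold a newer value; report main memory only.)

memory[L2] = 70

  op1 P2: store L4 := 79 → I/I/M on L4; bus BusRdX; mem=50
  op2 P1: load  L4 → I/S/O on L4; bus BusRd; mem=50
  op3 P0: store L1 := 6 → M/I/I on L1; bus BusRdX; mem=70
  op4 P0: load  L4 → S/S/O on L4; bus BusRd; mem=50
  op5 P2: store L3 := 37 → I/I/M on L3; bus BusRdX; mem=10
  op6 P2: load  L0 → I/I/E on L0; bus BusRd; mem=60
  op7 P1: store L2 := 11 → I/M/I on L2; bus BusRdX; mem=70
  op8 P1: load  L2 → I/M/I on L2; bus (none); mem=70
  op9 P2: load  L1 → O/I/S on L1; bus BusRd; mem=70
  op10 P2: store L4 := 38 → I/I/M on L4; bus BusUpgr; mem=50
  op11 P2: load  L0 → I/I/E on L0; bus (none); mem=60
  op12 P2: load  L5 → I/I/E on L5; bus BusRd; mem=40
  op13 P0: store L5 := 16 → M/I/I on L5; bus BusRdX; mem=40
  op14 P2: load  L3 → I/I/M on L3; bus (none); mem=10
  op15 P2: store L1 := 12 → I/I/M on L1; bus BusUpgr Flush; mem=6
  op16 P0: load  L1 → S/I/O on L1; bus BusRd; mem=6
  op17 P1: load  L0 → I/S/S on L0; bus BusRd; mem=60
  op18 P0: load  L3 → S/I/O on L3; bus BusRd; mem=10
  op19 P0: store L4 := 21 → M/I/I on L4; bus BusRdX Flush; mem=38
  op20 P1: load  L4 → O/S/I on L4; bus BusRd; mem=38
  op21 P2: load  L1 → S/I/O on L1; bus (none); mem=6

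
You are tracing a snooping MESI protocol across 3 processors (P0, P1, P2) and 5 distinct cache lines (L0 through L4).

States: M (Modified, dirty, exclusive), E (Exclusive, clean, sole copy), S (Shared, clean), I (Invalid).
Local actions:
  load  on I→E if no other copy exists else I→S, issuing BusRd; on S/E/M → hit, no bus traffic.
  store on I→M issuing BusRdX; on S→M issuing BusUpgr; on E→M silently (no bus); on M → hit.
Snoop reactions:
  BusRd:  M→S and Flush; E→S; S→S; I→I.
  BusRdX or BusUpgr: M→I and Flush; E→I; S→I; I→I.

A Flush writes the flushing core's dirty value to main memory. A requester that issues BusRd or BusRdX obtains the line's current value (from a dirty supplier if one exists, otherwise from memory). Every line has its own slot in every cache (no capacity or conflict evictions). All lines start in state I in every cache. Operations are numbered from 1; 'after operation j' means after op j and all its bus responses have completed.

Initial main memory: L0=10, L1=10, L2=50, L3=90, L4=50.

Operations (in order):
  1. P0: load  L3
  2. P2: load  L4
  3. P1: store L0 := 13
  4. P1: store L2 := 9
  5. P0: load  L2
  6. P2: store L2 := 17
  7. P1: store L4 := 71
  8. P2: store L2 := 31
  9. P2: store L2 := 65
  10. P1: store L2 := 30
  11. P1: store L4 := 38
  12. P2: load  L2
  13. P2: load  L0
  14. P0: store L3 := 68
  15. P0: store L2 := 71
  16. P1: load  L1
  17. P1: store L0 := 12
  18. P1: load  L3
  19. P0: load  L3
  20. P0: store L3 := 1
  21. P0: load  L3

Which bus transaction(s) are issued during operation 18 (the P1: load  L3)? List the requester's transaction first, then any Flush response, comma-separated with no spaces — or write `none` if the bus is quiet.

bus = BusRd,Flush

[1] P0: load  L3 | P0:E(90), P1:I, P2:I | bus: BusRd
[2] P2: load  L4 | P0:I, P1:I, P2:E(50) | bus: BusRd
[3] P1: store L0 := 13 | P0:I, P1:M(13), P2:I | bus: BusRdX
[4] P1: store L2 := 9 | P0:I, P1:M(9), P2:I | bus: BusRdX
[5] P0: load  L2 | P0:S(9), P1:S(9), P2:I | bus: BusRd,Flush
[6] P2: store L2 := 17 | P0:I, P1:I, P2:M(17) | bus: BusRdX
[7] P1: store L4 := 71 | P0:I, P1:M(71), P2:I | bus: BusRdX
[8] P2: store L2 := 31 | P0:I, P1:I, P2:M(31) | bus: none
[9] P2: store L2 := 65 | P0:I, P1:I, P2:M(65) | bus: none
[10] P1: store L2 := 30 | P0:I, P1:M(30), P2:I | bus: BusRdX,Flush
[11] P1: store L4 := 38 | P0:I, P1:M(38), P2:I | bus: none
[12] P2: load  L2 | P0:I, P1:S(30), P2:S(30) | bus: BusRd,Flush
[13] P2: load  L0 | P0:I, P1:S(13), P2:S(13) | bus: BusRd,Flush
[14] P0: store L3 := 68 | P0:M(68), P1:I, P2:I | bus: none
[15] P0: store L2 := 71 | P0:M(71), P1:I, P2:I | bus: BusRdX
[16] P1: load  L1 | P0:I, P1:E(10), P2:I | bus: BusRd
[17] P1: store L0 := 12 | P0:I, P1:M(12), P2:I | bus: BusUpgr
[18] P1: load  L3 | P0:S(68), P1:S(68), P2:I | bus: BusRd,Flush
[19] P0: load  L3 | P0:S(68), P1:S(68), P2:I | bus: none
[20] P0: store L3 := 1 | P0:M(1), P1:I, P2:I | bus: BusUpgr
[21] P0: load  L3 | P0:M(1), P1:I, P2:I | bus: none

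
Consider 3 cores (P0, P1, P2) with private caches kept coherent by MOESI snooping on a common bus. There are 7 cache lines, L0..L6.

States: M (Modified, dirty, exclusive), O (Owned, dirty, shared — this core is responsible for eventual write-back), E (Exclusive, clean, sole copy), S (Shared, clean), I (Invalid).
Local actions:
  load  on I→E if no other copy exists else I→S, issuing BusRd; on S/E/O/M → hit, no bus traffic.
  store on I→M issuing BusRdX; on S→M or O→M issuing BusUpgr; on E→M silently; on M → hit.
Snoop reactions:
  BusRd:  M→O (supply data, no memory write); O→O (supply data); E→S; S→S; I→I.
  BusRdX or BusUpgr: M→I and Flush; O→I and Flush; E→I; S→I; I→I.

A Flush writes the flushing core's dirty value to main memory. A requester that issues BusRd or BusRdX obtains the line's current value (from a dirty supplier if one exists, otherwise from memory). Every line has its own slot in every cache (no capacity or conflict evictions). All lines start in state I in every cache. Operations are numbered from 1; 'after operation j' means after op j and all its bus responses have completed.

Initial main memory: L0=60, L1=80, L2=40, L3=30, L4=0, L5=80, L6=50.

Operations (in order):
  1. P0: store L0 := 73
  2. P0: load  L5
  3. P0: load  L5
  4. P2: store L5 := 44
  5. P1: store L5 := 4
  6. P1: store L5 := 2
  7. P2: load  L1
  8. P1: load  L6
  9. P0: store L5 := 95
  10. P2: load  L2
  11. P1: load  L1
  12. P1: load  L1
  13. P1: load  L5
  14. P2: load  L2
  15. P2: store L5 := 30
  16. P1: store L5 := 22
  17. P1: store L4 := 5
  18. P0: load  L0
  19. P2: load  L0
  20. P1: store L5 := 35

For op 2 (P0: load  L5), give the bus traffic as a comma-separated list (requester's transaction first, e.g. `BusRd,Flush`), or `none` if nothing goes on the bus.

  op1 P0: store L0 := 73 → M/I/I on L0; bus BusRdX; mem=60
  op2 P0: load  L5 → E/I/I on L5; bus BusRd; mem=80
  op3 P0: load  L5 → E/I/I on L5; bus (none); mem=80
  op4 P2: store L5 := 44 → I/I/M on L5; bus BusRdX; mem=80
  op5 P1: store L5 := 4 → I/M/I on L5; bus BusRdX Flush; mem=44
  op6 P1: store L5 := 2 → I/M/I on L5; bus (none); mem=44
  op7 P2: load  L1 → I/I/E on L1; bus BusRd; mem=80
  op8 P1: load  L6 → I/E/I on L6; bus BusRd; mem=50
  op9 P0: store L5 := 95 → M/I/I on L5; bus BusRdX Flush; mem=2
  op10 P2: load  L2 → I/I/E on L2; bus BusRd; mem=40
  op11 P1: load  L1 → I/S/S on L1; bus BusRd; mem=80
  op12 P1: load  L1 → I/S/S on L1; bus (none); mem=80
  op13 P1: load  L5 → O/S/I on L5; bus BusRd; mem=2
  op14 P2: load  L2 → I/I/E on L2; bus (none); mem=40
  op15 P2: store L5 := 30 → I/I/M on L5; bus BusRdX Flush; mem=95
  op16 P1: store L5 := 22 → I/M/I on L5; bus BusRdX Flush; mem=30
  op17 P1: store L4 := 5 → I/M/I on L4; bus BusRdX; mem=0
  op18 P0: load  L0 → M/I/I on L0; bus (none); mem=60
  op19 P2: load  L0 → O/I/S on L0; bus BusRd; mem=60
  op20 P1: store L5 := 35 → I/M/I on L5; bus (none); mem=30

bus = BusRd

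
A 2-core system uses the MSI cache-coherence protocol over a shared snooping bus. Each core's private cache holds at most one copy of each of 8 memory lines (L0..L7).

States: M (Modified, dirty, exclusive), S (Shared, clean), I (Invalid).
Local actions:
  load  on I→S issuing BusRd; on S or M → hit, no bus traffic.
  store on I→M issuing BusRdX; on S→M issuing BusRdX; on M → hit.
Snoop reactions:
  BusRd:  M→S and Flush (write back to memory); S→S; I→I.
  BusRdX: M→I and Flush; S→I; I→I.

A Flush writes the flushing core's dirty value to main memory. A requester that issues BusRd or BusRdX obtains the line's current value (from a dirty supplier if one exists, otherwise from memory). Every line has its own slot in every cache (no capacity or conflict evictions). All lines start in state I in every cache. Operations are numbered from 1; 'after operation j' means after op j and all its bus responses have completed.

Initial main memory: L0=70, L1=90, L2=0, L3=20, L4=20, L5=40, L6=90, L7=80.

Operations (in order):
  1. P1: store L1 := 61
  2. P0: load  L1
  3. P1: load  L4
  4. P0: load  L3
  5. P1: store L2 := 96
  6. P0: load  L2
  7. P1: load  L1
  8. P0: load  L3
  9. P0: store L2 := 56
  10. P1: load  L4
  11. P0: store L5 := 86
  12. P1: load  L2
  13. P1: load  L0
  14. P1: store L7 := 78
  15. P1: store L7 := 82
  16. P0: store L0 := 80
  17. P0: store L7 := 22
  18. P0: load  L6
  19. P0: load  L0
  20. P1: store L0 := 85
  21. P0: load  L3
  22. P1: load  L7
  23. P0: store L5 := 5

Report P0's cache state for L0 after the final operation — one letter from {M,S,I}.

  op1 P1: store L1 := 61 → I/M on L1; bus BusRdX; mem=90
  op2 P0: load  L1 → S/S on L1; bus BusRd Flush; mem=61
  op3 P1: load  L4 → I/S on L4; bus BusRd; mem=20
  op4 P0: load  L3 → S/I on L3; bus BusRd; mem=20
  op5 P1: store L2 := 96 → I/M on L2; bus BusRdX; mem=0
  op6 P0: load  L2 → S/S on L2; bus BusRd Flush; mem=96
  op7 P1: load  L1 → S/S on L1; bus (none); mem=61
  op8 P0: load  L3 → S/I on L3; bus (none); mem=20
  op9 P0: store L2 := 56 → M/I on L2; bus BusRdX; mem=96
  op10 P1: load  L4 → I/S on L4; bus (none); mem=20
  op11 P0: store L5 := 86 → M/I on L5; bus BusRdX; mem=40
  op12 P1: load  L2 → S/S on L2; bus BusRd Flush; mem=56
  op13 P1: load  L0 → I/S on L0; bus BusRd; mem=70
  op14 P1: store L7 := 78 → I/M on L7; bus BusRdX; mem=80
  op15 P1: store L7 := 82 → I/M on L7; bus (none); mem=80
  op16 P0: store L0 := 80 → M/I on L0; bus BusRdX; mem=70
  op17 P0: store L7 := 22 → M/I on L7; bus BusRdX Flush; mem=82
  op18 P0: load  L6 → S/I on L6; bus BusRd; mem=90
  op19 P0: load  L0 → M/I on L0; bus (none); mem=70
  op20 P1: store L0 := 85 → I/M on L0; bus BusRdX Flush; mem=80
  op21 P0: load  L3 → S/I on L3; bus (none); mem=20
  op22 P1: load  L7 → S/S on L7; bus BusRd Flush; mem=22
  op23 P0: store L5 := 5 → M/I on L5; bus (none); mem=40

state = I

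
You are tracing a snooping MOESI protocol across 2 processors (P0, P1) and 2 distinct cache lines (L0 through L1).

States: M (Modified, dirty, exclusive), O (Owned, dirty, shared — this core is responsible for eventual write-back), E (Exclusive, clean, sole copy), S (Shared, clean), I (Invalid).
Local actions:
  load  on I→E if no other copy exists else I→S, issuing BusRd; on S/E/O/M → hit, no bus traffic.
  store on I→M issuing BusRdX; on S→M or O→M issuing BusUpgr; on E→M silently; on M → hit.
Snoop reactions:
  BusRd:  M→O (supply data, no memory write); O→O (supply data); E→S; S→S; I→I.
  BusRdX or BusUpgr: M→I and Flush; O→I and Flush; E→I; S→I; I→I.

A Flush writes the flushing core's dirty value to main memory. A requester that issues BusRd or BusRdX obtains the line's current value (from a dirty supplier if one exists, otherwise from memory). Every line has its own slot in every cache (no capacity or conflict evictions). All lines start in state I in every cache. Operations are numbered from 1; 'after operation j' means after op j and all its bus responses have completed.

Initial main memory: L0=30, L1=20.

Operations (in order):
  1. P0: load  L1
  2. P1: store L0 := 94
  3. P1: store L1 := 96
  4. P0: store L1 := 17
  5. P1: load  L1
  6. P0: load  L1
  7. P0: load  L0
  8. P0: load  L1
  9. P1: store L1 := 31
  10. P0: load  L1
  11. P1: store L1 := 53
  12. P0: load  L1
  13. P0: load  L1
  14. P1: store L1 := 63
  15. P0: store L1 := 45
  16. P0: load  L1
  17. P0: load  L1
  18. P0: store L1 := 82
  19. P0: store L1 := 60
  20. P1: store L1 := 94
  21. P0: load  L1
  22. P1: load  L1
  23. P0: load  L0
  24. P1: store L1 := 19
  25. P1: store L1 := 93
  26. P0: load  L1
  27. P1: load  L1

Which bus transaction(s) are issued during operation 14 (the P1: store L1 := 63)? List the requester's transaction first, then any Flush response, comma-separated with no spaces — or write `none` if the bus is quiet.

  op1 P0: load  L1 → E/I on L1; bus BusRd; mem=20
  op2 P1: store L0 := 94 → I/M on L0; bus BusRdX; mem=30
  op3 P1: store L1 := 96 → I/M on L1; bus BusRdX; mem=20
  op4 P0: store L1 := 17 → M/I on L1; bus BusRdX Flush; mem=96
  op5 P1: load  L1 → O/S on L1; bus BusRd; mem=96
  op6 P0: load  L1 → O/S on L1; bus (none); mem=96
  op7 P0: load  L0 → S/O on L0; bus BusRd; mem=30
  op8 P0: load  L1 → O/S on L1; bus (none); mem=96
  op9 P1: store L1 := 31 → I/M on L1; bus BusUpgr Flush; mem=17
  op10 P0: load  L1 → S/O on L1; bus BusRd; mem=17
  op11 P1: store L1 := 53 → I/M on L1; bus BusUpgr; mem=17
  op12 P0: load  L1 → S/O on L1; bus BusRd; mem=17
  op13 P0: load  L1 → S/O on L1; bus (none); mem=17
  op14 P1: store L1 := 63 → I/M on L1; bus BusUpgr; mem=17
  op15 P0: store L1 := 45 → M/I on L1; bus BusRdX Flush; mem=63
  op16 P0: load  L1 → M/I on L1; bus (none); mem=63
  op17 P0: load  L1 → M/I on L1; bus (none); mem=63
  op18 P0: store L1 := 82 → M/I on L1; bus (none); mem=63
  op19 P0: store L1 := 60 → M/I on L1; bus (none); mem=63
  op20 P1: store L1 := 94 → I/M on L1; bus BusRdX Flush; mem=60
  op21 P0: load  L1 → S/O on L1; bus BusRd; mem=60
  op22 P1: load  L1 → S/O on L1; bus (none); mem=60
  op23 P0: load  L0 → S/O on L0; bus (none); mem=30
  op24 P1: store L1 := 19 → I/M on L1; bus BusUpgr; mem=60
  op25 P1: store L1 := 93 → I/M on L1; bus (none); mem=60
  op26 P0: load  L1 → S/O on L1; bus BusRd; mem=60
  op27 P1: load  L1 → S/O on L1; bus (none); mem=60

bus = BusUpgr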